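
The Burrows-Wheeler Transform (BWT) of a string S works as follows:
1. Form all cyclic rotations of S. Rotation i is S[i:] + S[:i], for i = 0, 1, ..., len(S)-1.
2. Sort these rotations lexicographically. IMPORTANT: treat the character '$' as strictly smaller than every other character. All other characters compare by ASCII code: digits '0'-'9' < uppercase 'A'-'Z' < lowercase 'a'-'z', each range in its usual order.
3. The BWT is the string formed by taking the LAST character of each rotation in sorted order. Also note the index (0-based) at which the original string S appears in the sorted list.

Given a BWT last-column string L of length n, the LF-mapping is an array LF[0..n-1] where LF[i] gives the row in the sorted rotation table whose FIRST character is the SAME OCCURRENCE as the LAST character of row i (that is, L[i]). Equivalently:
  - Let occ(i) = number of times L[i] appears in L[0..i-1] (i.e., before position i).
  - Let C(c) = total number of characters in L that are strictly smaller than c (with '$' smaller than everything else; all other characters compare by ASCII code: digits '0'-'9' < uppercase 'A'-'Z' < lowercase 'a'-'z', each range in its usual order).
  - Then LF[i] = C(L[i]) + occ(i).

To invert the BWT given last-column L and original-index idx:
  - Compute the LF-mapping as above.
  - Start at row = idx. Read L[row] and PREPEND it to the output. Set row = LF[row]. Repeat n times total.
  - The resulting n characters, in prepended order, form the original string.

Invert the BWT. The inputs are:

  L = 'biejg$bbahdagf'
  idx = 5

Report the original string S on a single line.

Answer: beahgbdgiafjb$

Derivation:
LF mapping: 3 12 7 13 9 0 4 5 1 11 6 2 10 8
Walk LF starting at row 5, prepending L[row]:
  step 1: row=5, L[5]='$', prepend. Next row=LF[5]=0
  step 2: row=0, L[0]='b', prepend. Next row=LF[0]=3
  step 3: row=3, L[3]='j', prepend. Next row=LF[3]=13
  step 4: row=13, L[13]='f', prepend. Next row=LF[13]=8
  step 5: row=8, L[8]='a', prepend. Next row=LF[8]=1
  step 6: row=1, L[1]='i', prepend. Next row=LF[1]=12
  step 7: row=12, L[12]='g', prepend. Next row=LF[12]=10
  step 8: row=10, L[10]='d', prepend. Next row=LF[10]=6
  step 9: row=6, L[6]='b', prepend. Next row=LF[6]=4
  step 10: row=4, L[4]='g', prepend. Next row=LF[4]=9
  step 11: row=9, L[9]='h', prepend. Next row=LF[9]=11
  step 12: row=11, L[11]='a', prepend. Next row=LF[11]=2
  step 13: row=2, L[2]='e', prepend. Next row=LF[2]=7
  step 14: row=7, L[7]='b', prepend. Next row=LF[7]=5
Reversed output: beahgbdgiafjb$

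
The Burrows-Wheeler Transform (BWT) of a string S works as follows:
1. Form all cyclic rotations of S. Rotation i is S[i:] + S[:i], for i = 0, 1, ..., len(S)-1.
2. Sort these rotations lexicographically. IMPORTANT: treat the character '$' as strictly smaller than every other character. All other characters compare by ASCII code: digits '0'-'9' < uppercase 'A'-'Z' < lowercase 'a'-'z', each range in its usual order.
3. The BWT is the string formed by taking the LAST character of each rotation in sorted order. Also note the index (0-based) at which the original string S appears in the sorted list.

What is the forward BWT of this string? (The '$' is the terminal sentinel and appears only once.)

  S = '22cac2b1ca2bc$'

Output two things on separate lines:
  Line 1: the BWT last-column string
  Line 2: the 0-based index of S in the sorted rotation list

Answer: cb$ca2cc22ba12
2

Derivation:
All 14 rotations (rotation i = S[i:]+S[:i]):
  rot[0] = 22cac2b1ca2bc$
  rot[1] = 2cac2b1ca2bc$2
  rot[2] = cac2b1ca2bc$22
  rot[3] = ac2b1ca2bc$22c
  rot[4] = c2b1ca2bc$22ca
  rot[5] = 2b1ca2bc$22cac
  rot[6] = b1ca2bc$22cac2
  rot[7] = 1ca2bc$22cac2b
  rot[8] = ca2bc$22cac2b1
  rot[9] = a2bc$22cac2b1c
  rot[10] = 2bc$22cac2b1ca
  rot[11] = bc$22cac2b1ca2
  rot[12] = c$22cac2b1ca2b
  rot[13] = $22cac2b1ca2bc
Sorted (with $ < everything):
  sorted[0] = $22cac2b1ca2bc  (last char: 'c')
  sorted[1] = 1ca2bc$22cac2b  (last char: 'b')
  sorted[2] = 22cac2b1ca2bc$  (last char: '$')
  sorted[3] = 2b1ca2bc$22cac  (last char: 'c')
  sorted[4] = 2bc$22cac2b1ca  (last char: 'a')
  sorted[5] = 2cac2b1ca2bc$2  (last char: '2')
  sorted[6] = a2bc$22cac2b1c  (last char: 'c')
  sorted[7] = ac2b1ca2bc$22c  (last char: 'c')
  sorted[8] = b1ca2bc$22cac2  (last char: '2')
  sorted[9] = bc$22cac2b1ca2  (last char: '2')
  sorted[10] = c$22cac2b1ca2b  (last char: 'b')
  sorted[11] = c2b1ca2bc$22ca  (last char: 'a')
  sorted[12] = ca2bc$22cac2b1  (last char: '1')
  sorted[13] = cac2b1ca2bc$22  (last char: '2')
Last column: cb$ca2cc22ba12
Original string S is at sorted index 2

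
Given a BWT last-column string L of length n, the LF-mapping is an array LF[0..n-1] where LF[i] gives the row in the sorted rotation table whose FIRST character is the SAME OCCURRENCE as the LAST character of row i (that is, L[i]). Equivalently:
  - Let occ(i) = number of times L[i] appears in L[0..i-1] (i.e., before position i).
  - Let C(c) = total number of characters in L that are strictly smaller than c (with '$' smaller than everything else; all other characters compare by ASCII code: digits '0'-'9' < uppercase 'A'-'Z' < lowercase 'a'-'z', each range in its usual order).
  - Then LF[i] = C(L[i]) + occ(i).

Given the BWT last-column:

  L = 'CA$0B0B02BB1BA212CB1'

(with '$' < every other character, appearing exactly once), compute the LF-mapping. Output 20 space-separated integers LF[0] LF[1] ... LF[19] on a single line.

Char counts: '$':1, '0':3, '1':3, '2':3, 'A':2, 'B':6, 'C':2
C (first-col start): C('$')=0, C('0')=1, C('1')=4, C('2')=7, C('A')=10, C('B')=12, C('C')=18
L[0]='C': occ=0, LF[0]=C('C')+0=18+0=18
L[1]='A': occ=0, LF[1]=C('A')+0=10+0=10
L[2]='$': occ=0, LF[2]=C('$')+0=0+0=0
L[3]='0': occ=0, LF[3]=C('0')+0=1+0=1
L[4]='B': occ=0, LF[4]=C('B')+0=12+0=12
L[5]='0': occ=1, LF[5]=C('0')+1=1+1=2
L[6]='B': occ=1, LF[6]=C('B')+1=12+1=13
L[7]='0': occ=2, LF[7]=C('0')+2=1+2=3
L[8]='2': occ=0, LF[8]=C('2')+0=7+0=7
L[9]='B': occ=2, LF[9]=C('B')+2=12+2=14
L[10]='B': occ=3, LF[10]=C('B')+3=12+3=15
L[11]='1': occ=0, LF[11]=C('1')+0=4+0=4
L[12]='B': occ=4, LF[12]=C('B')+4=12+4=16
L[13]='A': occ=1, LF[13]=C('A')+1=10+1=11
L[14]='2': occ=1, LF[14]=C('2')+1=7+1=8
L[15]='1': occ=1, LF[15]=C('1')+1=4+1=5
L[16]='2': occ=2, LF[16]=C('2')+2=7+2=9
L[17]='C': occ=1, LF[17]=C('C')+1=18+1=19
L[18]='B': occ=5, LF[18]=C('B')+5=12+5=17
L[19]='1': occ=2, LF[19]=C('1')+2=4+2=6

Answer: 18 10 0 1 12 2 13 3 7 14 15 4 16 11 8 5 9 19 17 6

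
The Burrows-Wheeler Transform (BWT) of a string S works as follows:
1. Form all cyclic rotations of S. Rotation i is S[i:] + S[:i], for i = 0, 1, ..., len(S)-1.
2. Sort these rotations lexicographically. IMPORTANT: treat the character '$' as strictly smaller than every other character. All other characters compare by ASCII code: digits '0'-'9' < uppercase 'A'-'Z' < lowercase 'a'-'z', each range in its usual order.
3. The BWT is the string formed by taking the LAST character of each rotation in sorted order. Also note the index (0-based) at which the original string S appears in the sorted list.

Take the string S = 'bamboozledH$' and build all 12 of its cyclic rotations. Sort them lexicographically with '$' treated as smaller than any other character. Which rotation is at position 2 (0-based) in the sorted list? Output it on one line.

Answer: amboozledH$b

Derivation:
All 12 rotations (rotation i = S[i:]+S[:i]):
  rot[0] = bamboozledH$
  rot[1] = amboozledH$b
  rot[2] = mboozledH$ba
  rot[3] = boozledH$bam
  rot[4] = oozledH$bamb
  rot[5] = ozledH$bambo
  rot[6] = zledH$bamboo
  rot[7] = ledH$bambooz
  rot[8] = edH$bamboozl
  rot[9] = dH$bamboozle
  rot[10] = H$bamboozled
  rot[11] = $bamboozledH
Sorted (with $ < everything):
  sorted[0] = $bamboozledH
  sorted[1] = H$bamboozled
  sorted[2] = amboozledH$b
  sorted[3] = bamboozledH$
  sorted[4] = boozledH$bam
  sorted[5] = dH$bamboozle
  sorted[6] = edH$bamboozl
  sorted[7] = ledH$bambooz
  sorted[8] = mboozledH$ba
  sorted[9] = oozledH$bamb
  sorted[10] = ozledH$bambo
  sorted[11] = zledH$bamboo
sorted[2] = amboozledH$b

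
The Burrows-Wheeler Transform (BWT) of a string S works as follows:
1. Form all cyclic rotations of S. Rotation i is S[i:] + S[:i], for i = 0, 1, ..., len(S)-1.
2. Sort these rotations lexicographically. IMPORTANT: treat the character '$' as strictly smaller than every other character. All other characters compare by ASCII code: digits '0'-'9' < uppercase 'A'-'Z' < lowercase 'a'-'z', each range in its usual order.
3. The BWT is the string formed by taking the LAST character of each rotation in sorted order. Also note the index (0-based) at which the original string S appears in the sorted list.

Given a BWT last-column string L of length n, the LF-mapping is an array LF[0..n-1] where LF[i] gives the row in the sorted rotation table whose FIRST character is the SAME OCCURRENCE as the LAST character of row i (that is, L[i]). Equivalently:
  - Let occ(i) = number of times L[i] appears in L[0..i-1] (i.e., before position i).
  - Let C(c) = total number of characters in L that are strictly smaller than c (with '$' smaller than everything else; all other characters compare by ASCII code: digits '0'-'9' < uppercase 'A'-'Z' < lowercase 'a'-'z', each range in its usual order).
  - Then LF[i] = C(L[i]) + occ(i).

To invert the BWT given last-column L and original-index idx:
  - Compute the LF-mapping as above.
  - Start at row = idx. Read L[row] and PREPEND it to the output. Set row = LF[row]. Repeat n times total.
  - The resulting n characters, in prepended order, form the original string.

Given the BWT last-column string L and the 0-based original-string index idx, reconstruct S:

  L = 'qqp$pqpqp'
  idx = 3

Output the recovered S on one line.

Answer: pqpppqqq$

Derivation:
LF mapping: 5 6 1 0 2 7 3 8 4
Walk LF starting at row 3, prepending L[row]:
  step 1: row=3, L[3]='$', prepend. Next row=LF[3]=0
  step 2: row=0, L[0]='q', prepend. Next row=LF[0]=5
  step 3: row=5, L[5]='q', prepend. Next row=LF[5]=7
  step 4: row=7, L[7]='q', prepend. Next row=LF[7]=8
  step 5: row=8, L[8]='p', prepend. Next row=LF[8]=4
  step 6: row=4, L[4]='p', prepend. Next row=LF[4]=2
  step 7: row=2, L[2]='p', prepend. Next row=LF[2]=1
  step 8: row=1, L[1]='q', prepend. Next row=LF[1]=6
  step 9: row=6, L[6]='p', prepend. Next row=LF[6]=3
Reversed output: pqpppqqq$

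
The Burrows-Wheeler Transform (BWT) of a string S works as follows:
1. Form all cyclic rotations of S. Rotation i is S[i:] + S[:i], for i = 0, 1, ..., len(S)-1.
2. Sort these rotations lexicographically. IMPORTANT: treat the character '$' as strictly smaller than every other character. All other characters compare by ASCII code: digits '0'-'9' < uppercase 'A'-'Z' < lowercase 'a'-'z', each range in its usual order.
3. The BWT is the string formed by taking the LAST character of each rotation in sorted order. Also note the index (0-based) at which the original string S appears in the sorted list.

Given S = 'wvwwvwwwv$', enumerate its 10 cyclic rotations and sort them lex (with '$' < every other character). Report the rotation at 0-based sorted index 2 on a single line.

All 10 rotations (rotation i = S[i:]+S[:i]):
  rot[0] = wvwwvwwwv$
  rot[1] = vwwvwwwv$w
  rot[2] = wwvwwwv$wv
  rot[3] = wvwwwv$wvw
  rot[4] = vwwwv$wvww
  rot[5] = wwwv$wvwwv
  rot[6] = wwv$wvwwvw
  rot[7] = wv$wvwwvww
  rot[8] = v$wvwwvwww
  rot[9] = $wvwwvwwwv
Sorted (with $ < everything):
  sorted[0] = $wvwwvwwwv
  sorted[1] = v$wvwwvwww
  sorted[2] = vwwvwwwv$w
  sorted[3] = vwwwv$wvww
  sorted[4] = wv$wvwwvww
  sorted[5] = wvwwvwwwv$
  sorted[6] = wvwwwv$wvw
  sorted[7] = wwv$wvwwvw
  sorted[8] = wwvwwwv$wv
  sorted[9] = wwwv$wvwwv
sorted[2] = vwwvwwwv$w

Answer: vwwvwwwv$w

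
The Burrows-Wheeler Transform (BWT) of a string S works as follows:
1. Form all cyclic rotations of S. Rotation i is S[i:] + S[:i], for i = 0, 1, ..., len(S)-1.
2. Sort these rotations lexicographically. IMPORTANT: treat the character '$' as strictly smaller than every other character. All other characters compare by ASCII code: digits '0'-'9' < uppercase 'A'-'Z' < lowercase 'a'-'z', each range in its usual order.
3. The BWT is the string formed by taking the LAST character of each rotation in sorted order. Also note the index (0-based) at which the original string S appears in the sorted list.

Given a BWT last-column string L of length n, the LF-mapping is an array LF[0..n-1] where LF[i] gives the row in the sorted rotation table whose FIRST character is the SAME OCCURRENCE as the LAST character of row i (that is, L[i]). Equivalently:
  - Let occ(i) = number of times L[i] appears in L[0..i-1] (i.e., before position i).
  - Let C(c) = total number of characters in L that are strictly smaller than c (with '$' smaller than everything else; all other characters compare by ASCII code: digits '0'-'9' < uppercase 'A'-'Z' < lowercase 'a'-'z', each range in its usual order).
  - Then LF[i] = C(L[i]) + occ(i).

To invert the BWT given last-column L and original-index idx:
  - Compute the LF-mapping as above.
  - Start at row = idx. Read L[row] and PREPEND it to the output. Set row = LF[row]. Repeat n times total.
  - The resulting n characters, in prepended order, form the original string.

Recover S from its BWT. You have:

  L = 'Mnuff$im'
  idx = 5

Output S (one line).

LF mapping: 1 6 7 2 3 0 4 5
Walk LF starting at row 5, prepending L[row]:
  step 1: row=5, L[5]='$', prepend. Next row=LF[5]=0
  step 2: row=0, L[0]='M', prepend. Next row=LF[0]=1
  step 3: row=1, L[1]='n', prepend. Next row=LF[1]=6
  step 4: row=6, L[6]='i', prepend. Next row=LF[6]=4
  step 5: row=4, L[4]='f', prepend. Next row=LF[4]=3
  step 6: row=3, L[3]='f', prepend. Next row=LF[3]=2
  step 7: row=2, L[2]='u', prepend. Next row=LF[2]=7
  step 8: row=7, L[7]='m', prepend. Next row=LF[7]=5
Reversed output: muffinM$

Answer: muffinM$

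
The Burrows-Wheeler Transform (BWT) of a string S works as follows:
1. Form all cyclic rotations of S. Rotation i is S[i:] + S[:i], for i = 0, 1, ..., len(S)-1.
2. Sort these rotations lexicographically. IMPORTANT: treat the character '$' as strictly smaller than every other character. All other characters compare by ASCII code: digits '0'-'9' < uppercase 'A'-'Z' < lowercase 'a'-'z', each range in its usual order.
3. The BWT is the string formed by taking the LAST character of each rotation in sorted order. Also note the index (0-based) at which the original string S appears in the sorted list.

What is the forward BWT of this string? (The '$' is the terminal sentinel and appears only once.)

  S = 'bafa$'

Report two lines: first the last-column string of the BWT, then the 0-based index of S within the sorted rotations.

All 5 rotations (rotation i = S[i:]+S[:i]):
  rot[0] = bafa$
  rot[1] = afa$b
  rot[2] = fa$ba
  rot[3] = a$baf
  rot[4] = $bafa
Sorted (with $ < everything):
  sorted[0] = $bafa  (last char: 'a')
  sorted[1] = a$baf  (last char: 'f')
  sorted[2] = afa$b  (last char: 'b')
  sorted[3] = bafa$  (last char: '$')
  sorted[4] = fa$ba  (last char: 'a')
Last column: afb$a
Original string S is at sorted index 3

Answer: afb$a
3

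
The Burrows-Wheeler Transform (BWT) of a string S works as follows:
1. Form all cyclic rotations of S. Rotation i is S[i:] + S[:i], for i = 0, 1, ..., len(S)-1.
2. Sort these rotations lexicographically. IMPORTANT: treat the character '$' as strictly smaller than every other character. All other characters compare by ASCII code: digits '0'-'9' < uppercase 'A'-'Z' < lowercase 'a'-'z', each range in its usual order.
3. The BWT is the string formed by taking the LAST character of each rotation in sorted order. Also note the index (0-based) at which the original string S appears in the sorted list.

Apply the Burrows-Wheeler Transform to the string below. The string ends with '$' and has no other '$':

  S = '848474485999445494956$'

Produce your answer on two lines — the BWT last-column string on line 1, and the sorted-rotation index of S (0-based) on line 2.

Answer: 697488459498544$494495
15

Derivation:
All 22 rotations (rotation i = S[i:]+S[:i]):
  rot[0] = 848474485999445494956$
  rot[1] = 48474485999445494956$8
  rot[2] = 8474485999445494956$84
  rot[3] = 474485999445494956$848
  rot[4] = 74485999445494956$8484
  rot[5] = 4485999445494956$84847
  rot[6] = 485999445494956$848474
  rot[7] = 85999445494956$8484744
  rot[8] = 5999445494956$84847448
  rot[9] = 999445494956$848474485
  rot[10] = 99445494956$8484744859
  rot[11] = 9445494956$84847448599
  rot[12] = 445494956$848474485999
  rot[13] = 45494956$8484744859994
  rot[14] = 5494956$84847448599944
  rot[15] = 494956$848474485999445
  rot[16] = 94956$8484744859994454
  rot[17] = 4956$84847448599944549
  rot[18] = 956$848474485999445494
  rot[19] = 56$8484744859994454949
  rot[20] = 6$84847448599944549495
  rot[21] = $848474485999445494956
Sorted (with $ < everything):
  sorted[0] = $848474485999445494956  (last char: '6')
  sorted[1] = 445494956$848474485999  (last char: '9')
  sorted[2] = 4485999445494956$84847  (last char: '7')
  sorted[3] = 45494956$8484744859994  (last char: '4')
  sorted[4] = 474485999445494956$848  (last char: '8')
  sorted[5] = 48474485999445494956$8  (last char: '8')
  sorted[6] = 485999445494956$848474  (last char: '4')
  sorted[7] = 494956$848474485999445  (last char: '5')
  sorted[8] = 4956$84847448599944549  (last char: '9')
  sorted[9] = 5494956$84847448599944  (last char: '4')
  sorted[10] = 56$8484744859994454949  (last char: '9')
  sorted[11] = 5999445494956$84847448  (last char: '8')
  sorted[12] = 6$84847448599944549495  (last char: '5')
  sorted[13] = 74485999445494956$8484  (last char: '4')
  sorted[14] = 8474485999445494956$84  (last char: '4')
  sorted[15] = 848474485999445494956$  (last char: '$')
  sorted[16] = 85999445494956$8484744  (last char: '4')
  sorted[17] = 9445494956$84847448599  (last char: '9')
  sorted[18] = 94956$8484744859994454  (last char: '4')
  sorted[19] = 956$848474485999445494  (last char: '4')
  sorted[20] = 99445494956$8484744859  (last char: '9')
  sorted[21] = 999445494956$848474485  (last char: '5')
Last column: 697488459498544$494495
Original string S is at sorted index 15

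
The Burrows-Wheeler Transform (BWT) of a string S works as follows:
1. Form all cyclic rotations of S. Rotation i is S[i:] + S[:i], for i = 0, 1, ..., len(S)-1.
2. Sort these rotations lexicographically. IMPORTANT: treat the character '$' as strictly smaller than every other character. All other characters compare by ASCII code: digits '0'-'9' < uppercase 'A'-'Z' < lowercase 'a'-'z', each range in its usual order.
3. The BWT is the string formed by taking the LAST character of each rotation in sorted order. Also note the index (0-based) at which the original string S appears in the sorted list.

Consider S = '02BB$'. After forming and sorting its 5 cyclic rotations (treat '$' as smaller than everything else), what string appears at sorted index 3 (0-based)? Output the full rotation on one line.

All 5 rotations (rotation i = S[i:]+S[:i]):
  rot[0] = 02BB$
  rot[1] = 2BB$0
  rot[2] = BB$02
  rot[3] = B$02B
  rot[4] = $02BB
Sorted (with $ < everything):
  sorted[0] = $02BB
  sorted[1] = 02BB$
  sorted[2] = 2BB$0
  sorted[3] = B$02B
  sorted[4] = BB$02
sorted[3] = B$02B

Answer: B$02B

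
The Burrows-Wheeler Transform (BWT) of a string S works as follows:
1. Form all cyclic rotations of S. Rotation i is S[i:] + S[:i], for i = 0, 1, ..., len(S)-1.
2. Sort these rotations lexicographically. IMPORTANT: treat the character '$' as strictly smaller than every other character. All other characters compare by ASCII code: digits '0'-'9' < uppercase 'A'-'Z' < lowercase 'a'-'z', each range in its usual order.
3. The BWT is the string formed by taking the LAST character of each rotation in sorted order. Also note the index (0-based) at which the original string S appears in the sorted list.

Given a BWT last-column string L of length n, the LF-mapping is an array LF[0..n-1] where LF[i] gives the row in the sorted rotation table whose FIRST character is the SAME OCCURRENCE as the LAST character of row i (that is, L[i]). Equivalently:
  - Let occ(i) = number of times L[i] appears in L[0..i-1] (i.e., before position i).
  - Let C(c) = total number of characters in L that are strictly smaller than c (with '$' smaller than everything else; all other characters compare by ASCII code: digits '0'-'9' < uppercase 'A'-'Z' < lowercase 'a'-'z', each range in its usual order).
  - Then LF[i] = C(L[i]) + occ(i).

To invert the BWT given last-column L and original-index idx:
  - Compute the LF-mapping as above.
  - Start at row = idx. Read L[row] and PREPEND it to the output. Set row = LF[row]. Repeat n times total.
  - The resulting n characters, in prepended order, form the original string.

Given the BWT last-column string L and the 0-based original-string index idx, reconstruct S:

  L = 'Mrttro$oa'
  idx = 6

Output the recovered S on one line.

LF mapping: 1 5 7 8 6 3 0 4 2
Walk LF starting at row 6, prepending L[row]:
  step 1: row=6, L[6]='$', prepend. Next row=LF[6]=0
  step 2: row=0, L[0]='M', prepend. Next row=LF[0]=1
  step 3: row=1, L[1]='r', prepend. Next row=LF[1]=5
  step 4: row=5, L[5]='o', prepend. Next row=LF[5]=3
  step 5: row=3, L[3]='t', prepend. Next row=LF[3]=8
  step 6: row=8, L[8]='a', prepend. Next row=LF[8]=2
  step 7: row=2, L[2]='t', prepend. Next row=LF[2]=7
  step 8: row=7, L[7]='o', prepend. Next row=LF[7]=4
  step 9: row=4, L[4]='r', prepend. Next row=LF[4]=6
Reversed output: rotatorM$

Answer: rotatorM$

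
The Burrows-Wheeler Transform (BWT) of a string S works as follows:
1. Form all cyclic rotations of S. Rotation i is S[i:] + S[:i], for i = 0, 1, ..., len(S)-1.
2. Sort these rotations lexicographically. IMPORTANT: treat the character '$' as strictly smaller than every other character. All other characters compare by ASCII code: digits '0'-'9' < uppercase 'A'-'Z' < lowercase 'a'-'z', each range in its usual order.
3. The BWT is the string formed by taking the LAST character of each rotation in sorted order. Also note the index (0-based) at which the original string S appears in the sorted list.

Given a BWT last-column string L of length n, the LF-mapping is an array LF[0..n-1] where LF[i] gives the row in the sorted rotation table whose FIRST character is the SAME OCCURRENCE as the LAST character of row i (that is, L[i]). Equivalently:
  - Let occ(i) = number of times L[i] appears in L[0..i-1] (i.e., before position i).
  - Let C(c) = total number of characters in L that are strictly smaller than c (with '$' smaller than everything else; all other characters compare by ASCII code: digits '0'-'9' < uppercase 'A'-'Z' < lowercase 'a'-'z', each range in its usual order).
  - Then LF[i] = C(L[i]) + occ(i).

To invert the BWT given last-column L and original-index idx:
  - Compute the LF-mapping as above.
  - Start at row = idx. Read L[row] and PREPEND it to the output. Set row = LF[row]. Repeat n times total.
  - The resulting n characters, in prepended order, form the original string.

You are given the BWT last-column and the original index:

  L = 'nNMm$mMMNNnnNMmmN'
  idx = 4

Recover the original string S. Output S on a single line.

Answer: MmnmMNNnmNMMNNmn$

Derivation:
LF mapping: 14 5 1 10 0 11 2 3 6 7 15 16 8 4 12 13 9
Walk LF starting at row 4, prepending L[row]:
  step 1: row=4, L[4]='$', prepend. Next row=LF[4]=0
  step 2: row=0, L[0]='n', prepend. Next row=LF[0]=14
  step 3: row=14, L[14]='m', prepend. Next row=LF[14]=12
  step 4: row=12, L[12]='N', prepend. Next row=LF[12]=8
  step 5: row=8, L[8]='N', prepend. Next row=LF[8]=6
  step 6: row=6, L[6]='M', prepend. Next row=LF[6]=2
  step 7: row=2, L[2]='M', prepend. Next row=LF[2]=1
  step 8: row=1, L[1]='N', prepend. Next row=LF[1]=5
  step 9: row=5, L[5]='m', prepend. Next row=LF[5]=11
  step 10: row=11, L[11]='n', prepend. Next row=LF[11]=16
  step 11: row=16, L[16]='N', prepend. Next row=LF[16]=9
  step 12: row=9, L[9]='N', prepend. Next row=LF[9]=7
  step 13: row=7, L[7]='M', prepend. Next row=LF[7]=3
  step 14: row=3, L[3]='m', prepend. Next row=LF[3]=10
  step 15: row=10, L[10]='n', prepend. Next row=LF[10]=15
  step 16: row=15, L[15]='m', prepend. Next row=LF[15]=13
  step 17: row=13, L[13]='M', prepend. Next row=LF[13]=4
Reversed output: MmnmMNNnmNMMNNmn$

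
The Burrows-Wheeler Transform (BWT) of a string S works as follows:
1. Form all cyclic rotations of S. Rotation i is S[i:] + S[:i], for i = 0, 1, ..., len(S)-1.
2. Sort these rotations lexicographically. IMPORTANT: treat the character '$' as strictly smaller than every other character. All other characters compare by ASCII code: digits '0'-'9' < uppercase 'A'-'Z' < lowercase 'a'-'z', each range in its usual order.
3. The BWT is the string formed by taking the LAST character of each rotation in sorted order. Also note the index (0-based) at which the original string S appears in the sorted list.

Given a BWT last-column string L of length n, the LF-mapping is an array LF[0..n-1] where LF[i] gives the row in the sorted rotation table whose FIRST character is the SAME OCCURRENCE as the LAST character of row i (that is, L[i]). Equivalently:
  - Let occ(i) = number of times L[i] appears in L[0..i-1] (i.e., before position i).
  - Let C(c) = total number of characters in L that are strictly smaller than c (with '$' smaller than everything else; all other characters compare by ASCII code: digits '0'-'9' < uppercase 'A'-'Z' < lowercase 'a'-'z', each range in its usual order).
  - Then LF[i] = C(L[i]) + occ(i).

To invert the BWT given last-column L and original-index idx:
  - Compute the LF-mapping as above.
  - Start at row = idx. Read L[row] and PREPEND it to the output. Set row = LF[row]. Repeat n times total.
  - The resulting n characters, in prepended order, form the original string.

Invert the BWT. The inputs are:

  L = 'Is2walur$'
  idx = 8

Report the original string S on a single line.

Answer: walrus2I$

Derivation:
LF mapping: 2 6 1 8 3 4 7 5 0
Walk LF starting at row 8, prepending L[row]:
  step 1: row=8, L[8]='$', prepend. Next row=LF[8]=0
  step 2: row=0, L[0]='I', prepend. Next row=LF[0]=2
  step 3: row=2, L[2]='2', prepend. Next row=LF[2]=1
  step 4: row=1, L[1]='s', prepend. Next row=LF[1]=6
  step 5: row=6, L[6]='u', prepend. Next row=LF[6]=7
  step 6: row=7, L[7]='r', prepend. Next row=LF[7]=5
  step 7: row=5, L[5]='l', prepend. Next row=LF[5]=4
  step 8: row=4, L[4]='a', prepend. Next row=LF[4]=3
  step 9: row=3, L[3]='w', prepend. Next row=LF[3]=8
Reversed output: walrus2I$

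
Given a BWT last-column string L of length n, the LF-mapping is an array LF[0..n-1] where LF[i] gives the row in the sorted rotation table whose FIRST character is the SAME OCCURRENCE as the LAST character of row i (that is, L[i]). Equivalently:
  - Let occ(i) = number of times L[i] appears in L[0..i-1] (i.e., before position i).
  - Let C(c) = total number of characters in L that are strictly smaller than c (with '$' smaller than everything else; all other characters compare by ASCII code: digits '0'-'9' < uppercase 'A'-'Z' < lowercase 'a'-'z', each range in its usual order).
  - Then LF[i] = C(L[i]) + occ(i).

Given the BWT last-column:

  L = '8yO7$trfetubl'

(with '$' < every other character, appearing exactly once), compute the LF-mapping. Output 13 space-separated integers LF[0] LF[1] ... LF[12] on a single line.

Char counts: '$':1, '7':1, '8':1, 'O':1, 'b':1, 'e':1, 'f':1, 'l':1, 'r':1, 't':2, 'u':1, 'y':1
C (first-col start): C('$')=0, C('7')=1, C('8')=2, C('O')=3, C('b')=4, C('e')=5, C('f')=6, C('l')=7, C('r')=8, C('t')=9, C('u')=11, C('y')=12
L[0]='8': occ=0, LF[0]=C('8')+0=2+0=2
L[1]='y': occ=0, LF[1]=C('y')+0=12+0=12
L[2]='O': occ=0, LF[2]=C('O')+0=3+0=3
L[3]='7': occ=0, LF[3]=C('7')+0=1+0=1
L[4]='$': occ=0, LF[4]=C('$')+0=0+0=0
L[5]='t': occ=0, LF[5]=C('t')+0=9+0=9
L[6]='r': occ=0, LF[6]=C('r')+0=8+0=8
L[7]='f': occ=0, LF[7]=C('f')+0=6+0=6
L[8]='e': occ=0, LF[8]=C('e')+0=5+0=5
L[9]='t': occ=1, LF[9]=C('t')+1=9+1=10
L[10]='u': occ=0, LF[10]=C('u')+0=11+0=11
L[11]='b': occ=0, LF[11]=C('b')+0=4+0=4
L[12]='l': occ=0, LF[12]=C('l')+0=7+0=7

Answer: 2 12 3 1 0 9 8 6 5 10 11 4 7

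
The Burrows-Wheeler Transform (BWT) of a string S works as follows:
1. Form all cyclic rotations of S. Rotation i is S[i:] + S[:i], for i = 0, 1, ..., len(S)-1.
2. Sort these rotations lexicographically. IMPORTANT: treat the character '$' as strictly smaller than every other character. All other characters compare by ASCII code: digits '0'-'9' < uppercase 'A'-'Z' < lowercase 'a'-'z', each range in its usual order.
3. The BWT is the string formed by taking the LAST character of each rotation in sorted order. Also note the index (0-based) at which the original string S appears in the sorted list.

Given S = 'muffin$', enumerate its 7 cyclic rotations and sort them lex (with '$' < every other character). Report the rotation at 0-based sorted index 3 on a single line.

Answer: in$muff

Derivation:
All 7 rotations (rotation i = S[i:]+S[:i]):
  rot[0] = muffin$
  rot[1] = uffin$m
  rot[2] = ffin$mu
  rot[3] = fin$muf
  rot[4] = in$muff
  rot[5] = n$muffi
  rot[6] = $muffin
Sorted (with $ < everything):
  sorted[0] = $muffin
  sorted[1] = ffin$mu
  sorted[2] = fin$muf
  sorted[3] = in$muff
  sorted[4] = muffin$
  sorted[5] = n$muffi
  sorted[6] = uffin$m
sorted[3] = in$muff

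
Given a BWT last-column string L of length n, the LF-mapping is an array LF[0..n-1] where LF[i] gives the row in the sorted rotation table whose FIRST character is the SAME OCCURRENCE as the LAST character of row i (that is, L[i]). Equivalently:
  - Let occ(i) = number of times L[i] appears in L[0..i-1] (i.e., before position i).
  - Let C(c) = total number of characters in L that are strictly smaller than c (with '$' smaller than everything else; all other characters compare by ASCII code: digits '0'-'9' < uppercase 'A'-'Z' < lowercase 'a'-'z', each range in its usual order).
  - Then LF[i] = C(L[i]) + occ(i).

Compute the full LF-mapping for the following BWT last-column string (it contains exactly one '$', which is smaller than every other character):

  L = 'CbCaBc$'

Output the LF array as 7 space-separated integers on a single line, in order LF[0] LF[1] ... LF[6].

Answer: 2 5 3 4 1 6 0

Derivation:
Char counts: '$':1, 'B':1, 'C':2, 'a':1, 'b':1, 'c':1
C (first-col start): C('$')=0, C('B')=1, C('C')=2, C('a')=4, C('b')=5, C('c')=6
L[0]='C': occ=0, LF[0]=C('C')+0=2+0=2
L[1]='b': occ=0, LF[1]=C('b')+0=5+0=5
L[2]='C': occ=1, LF[2]=C('C')+1=2+1=3
L[3]='a': occ=0, LF[3]=C('a')+0=4+0=4
L[4]='B': occ=0, LF[4]=C('B')+0=1+0=1
L[5]='c': occ=0, LF[5]=C('c')+0=6+0=6
L[6]='$': occ=0, LF[6]=C('$')+0=0+0=0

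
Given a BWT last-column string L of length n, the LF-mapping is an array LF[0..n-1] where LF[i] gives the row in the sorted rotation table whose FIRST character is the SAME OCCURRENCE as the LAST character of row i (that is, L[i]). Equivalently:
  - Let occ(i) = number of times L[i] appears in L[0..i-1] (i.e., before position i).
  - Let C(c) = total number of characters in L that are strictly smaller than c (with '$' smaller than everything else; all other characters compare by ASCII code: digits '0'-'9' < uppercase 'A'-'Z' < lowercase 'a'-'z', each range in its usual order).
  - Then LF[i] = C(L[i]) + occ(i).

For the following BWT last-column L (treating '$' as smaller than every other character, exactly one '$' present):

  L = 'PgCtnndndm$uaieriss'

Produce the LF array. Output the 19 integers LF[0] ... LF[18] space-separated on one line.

Char counts: '$':1, 'C':1, 'P':1, 'a':1, 'd':2, 'e':1, 'g':1, 'i':2, 'm':1, 'n':3, 'r':1, 's':2, 't':1, 'u':1
C (first-col start): C('$')=0, C('C')=1, C('P')=2, C('a')=3, C('d')=4, C('e')=6, C('g')=7, C('i')=8, C('m')=10, C('n')=11, C('r')=14, C('s')=15, C('t')=17, C('u')=18
L[0]='P': occ=0, LF[0]=C('P')+0=2+0=2
L[1]='g': occ=0, LF[1]=C('g')+0=7+0=7
L[2]='C': occ=0, LF[2]=C('C')+0=1+0=1
L[3]='t': occ=0, LF[3]=C('t')+0=17+0=17
L[4]='n': occ=0, LF[4]=C('n')+0=11+0=11
L[5]='n': occ=1, LF[5]=C('n')+1=11+1=12
L[6]='d': occ=0, LF[6]=C('d')+0=4+0=4
L[7]='n': occ=2, LF[7]=C('n')+2=11+2=13
L[8]='d': occ=1, LF[8]=C('d')+1=4+1=5
L[9]='m': occ=0, LF[9]=C('m')+0=10+0=10
L[10]='$': occ=0, LF[10]=C('$')+0=0+0=0
L[11]='u': occ=0, LF[11]=C('u')+0=18+0=18
L[12]='a': occ=0, LF[12]=C('a')+0=3+0=3
L[13]='i': occ=0, LF[13]=C('i')+0=8+0=8
L[14]='e': occ=0, LF[14]=C('e')+0=6+0=6
L[15]='r': occ=0, LF[15]=C('r')+0=14+0=14
L[16]='i': occ=1, LF[16]=C('i')+1=8+1=9
L[17]='s': occ=0, LF[17]=C('s')+0=15+0=15
L[18]='s': occ=1, LF[18]=C('s')+1=15+1=16

Answer: 2 7 1 17 11 12 4 13 5 10 0 18 3 8 6 14 9 15 16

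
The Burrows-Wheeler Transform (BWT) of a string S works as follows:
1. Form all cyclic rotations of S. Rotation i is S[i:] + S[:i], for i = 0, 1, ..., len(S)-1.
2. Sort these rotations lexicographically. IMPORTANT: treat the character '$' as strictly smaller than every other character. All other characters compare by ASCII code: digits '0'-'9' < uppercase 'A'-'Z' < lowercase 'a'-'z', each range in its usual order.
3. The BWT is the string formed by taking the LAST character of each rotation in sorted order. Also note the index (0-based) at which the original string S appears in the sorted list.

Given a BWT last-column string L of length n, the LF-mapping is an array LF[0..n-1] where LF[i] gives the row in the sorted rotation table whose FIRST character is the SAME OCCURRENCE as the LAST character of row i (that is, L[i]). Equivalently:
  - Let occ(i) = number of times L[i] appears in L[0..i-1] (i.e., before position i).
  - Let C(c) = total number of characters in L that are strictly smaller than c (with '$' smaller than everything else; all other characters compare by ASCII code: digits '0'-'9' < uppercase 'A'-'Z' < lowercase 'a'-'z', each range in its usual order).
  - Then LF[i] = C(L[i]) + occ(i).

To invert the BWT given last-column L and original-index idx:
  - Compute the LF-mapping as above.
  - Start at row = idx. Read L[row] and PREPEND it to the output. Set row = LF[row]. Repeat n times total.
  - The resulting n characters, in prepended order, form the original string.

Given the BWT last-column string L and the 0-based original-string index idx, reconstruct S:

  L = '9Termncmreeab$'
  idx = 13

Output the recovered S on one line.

Answer: remembranceT9$

Derivation:
LF mapping: 1 2 6 12 9 11 5 10 13 7 8 3 4 0
Walk LF starting at row 13, prepending L[row]:
  step 1: row=13, L[13]='$', prepend. Next row=LF[13]=0
  step 2: row=0, L[0]='9', prepend. Next row=LF[0]=1
  step 3: row=1, L[1]='T', prepend. Next row=LF[1]=2
  step 4: row=2, L[2]='e', prepend. Next row=LF[2]=6
  step 5: row=6, L[6]='c', prepend. Next row=LF[6]=5
  step 6: row=5, L[5]='n', prepend. Next row=LF[5]=11
  step 7: row=11, L[11]='a', prepend. Next row=LF[11]=3
  step 8: row=3, L[3]='r', prepend. Next row=LF[3]=12
  step 9: row=12, L[12]='b', prepend. Next row=LF[12]=4
  step 10: row=4, L[4]='m', prepend. Next row=LF[4]=9
  step 11: row=9, L[9]='e', prepend. Next row=LF[9]=7
  step 12: row=7, L[7]='m', prepend. Next row=LF[7]=10
  step 13: row=10, L[10]='e', prepend. Next row=LF[10]=8
  step 14: row=8, L[8]='r', prepend. Next row=LF[8]=13
Reversed output: remembranceT9$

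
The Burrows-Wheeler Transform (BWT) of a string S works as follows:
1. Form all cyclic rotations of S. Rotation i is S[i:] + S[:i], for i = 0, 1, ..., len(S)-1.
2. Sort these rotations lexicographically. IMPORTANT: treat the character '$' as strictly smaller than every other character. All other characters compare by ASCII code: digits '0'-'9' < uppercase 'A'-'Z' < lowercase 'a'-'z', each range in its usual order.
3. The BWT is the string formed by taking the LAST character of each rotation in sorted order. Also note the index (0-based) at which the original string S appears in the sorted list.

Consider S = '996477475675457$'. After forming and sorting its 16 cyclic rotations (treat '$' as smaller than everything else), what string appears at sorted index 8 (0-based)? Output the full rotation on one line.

Answer: 675457$996477475

Derivation:
All 16 rotations (rotation i = S[i:]+S[:i]):
  rot[0] = 996477475675457$
  rot[1] = 96477475675457$9
  rot[2] = 6477475675457$99
  rot[3] = 477475675457$996
  rot[4] = 77475675457$9964
  rot[5] = 7475675457$99647
  rot[6] = 475675457$996477
  rot[7] = 75675457$9964774
  rot[8] = 5675457$99647747
  rot[9] = 675457$996477475
  rot[10] = 75457$9964774756
  rot[11] = 5457$99647747567
  rot[12] = 457$996477475675
  rot[13] = 57$9964774756754
  rot[14] = 7$99647747567545
  rot[15] = $996477475675457
Sorted (with $ < everything):
  sorted[0] = $996477475675457
  sorted[1] = 457$996477475675
  sorted[2] = 475675457$996477
  sorted[3] = 477475675457$996
  sorted[4] = 5457$99647747567
  sorted[5] = 5675457$99647747
  sorted[6] = 57$9964774756754
  sorted[7] = 6477475675457$99
  sorted[8] = 675457$996477475
  sorted[9] = 7$99647747567545
  sorted[10] = 7475675457$99647
  sorted[11] = 75457$9964774756
  sorted[12] = 75675457$9964774
  sorted[13] = 77475675457$9964
  sorted[14] = 96477475675457$9
  sorted[15] = 996477475675457$
sorted[8] = 675457$996477475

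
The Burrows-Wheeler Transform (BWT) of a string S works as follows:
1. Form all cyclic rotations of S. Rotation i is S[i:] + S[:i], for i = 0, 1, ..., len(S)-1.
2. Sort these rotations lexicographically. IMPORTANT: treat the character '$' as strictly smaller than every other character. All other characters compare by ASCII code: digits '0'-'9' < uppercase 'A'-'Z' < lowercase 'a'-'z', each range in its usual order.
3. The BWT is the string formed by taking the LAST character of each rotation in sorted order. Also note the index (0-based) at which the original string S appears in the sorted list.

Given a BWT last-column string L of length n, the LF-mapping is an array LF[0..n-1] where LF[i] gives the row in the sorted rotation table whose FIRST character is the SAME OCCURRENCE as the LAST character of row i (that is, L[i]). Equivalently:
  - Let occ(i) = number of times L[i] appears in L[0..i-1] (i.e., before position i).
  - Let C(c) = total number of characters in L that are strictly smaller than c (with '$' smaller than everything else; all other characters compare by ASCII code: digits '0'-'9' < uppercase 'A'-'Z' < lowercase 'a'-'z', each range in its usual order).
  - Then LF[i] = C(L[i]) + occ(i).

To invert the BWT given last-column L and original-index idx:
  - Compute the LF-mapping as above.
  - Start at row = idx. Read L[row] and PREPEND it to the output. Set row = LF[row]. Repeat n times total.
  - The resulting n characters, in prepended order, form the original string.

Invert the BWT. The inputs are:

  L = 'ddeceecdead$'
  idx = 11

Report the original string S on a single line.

Answer: eeccddedaed$

Derivation:
LF mapping: 4 5 8 2 9 10 3 6 11 1 7 0
Walk LF starting at row 11, prepending L[row]:
  step 1: row=11, L[11]='$', prepend. Next row=LF[11]=0
  step 2: row=0, L[0]='d', prepend. Next row=LF[0]=4
  step 3: row=4, L[4]='e', prepend. Next row=LF[4]=9
  step 4: row=9, L[9]='a', prepend. Next row=LF[9]=1
  step 5: row=1, L[1]='d', prepend. Next row=LF[1]=5
  step 6: row=5, L[5]='e', prepend. Next row=LF[5]=10
  step 7: row=10, L[10]='d', prepend. Next row=LF[10]=7
  step 8: row=7, L[7]='d', prepend. Next row=LF[7]=6
  step 9: row=6, L[6]='c', prepend. Next row=LF[6]=3
  step 10: row=3, L[3]='c', prepend. Next row=LF[3]=2
  step 11: row=2, L[2]='e', prepend. Next row=LF[2]=8
  step 12: row=8, L[8]='e', prepend. Next row=LF[8]=11
Reversed output: eeccddedaed$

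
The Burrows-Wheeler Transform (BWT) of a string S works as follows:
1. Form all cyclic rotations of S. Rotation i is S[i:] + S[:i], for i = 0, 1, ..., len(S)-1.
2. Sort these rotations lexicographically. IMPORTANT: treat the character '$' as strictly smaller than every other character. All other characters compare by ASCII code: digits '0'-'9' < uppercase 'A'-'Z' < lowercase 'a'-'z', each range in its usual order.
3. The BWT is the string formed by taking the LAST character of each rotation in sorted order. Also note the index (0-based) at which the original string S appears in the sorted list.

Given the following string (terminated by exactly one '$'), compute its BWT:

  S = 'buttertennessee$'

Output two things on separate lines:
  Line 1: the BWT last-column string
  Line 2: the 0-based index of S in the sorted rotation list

Answer: e$esttnneesertub
1

Derivation:
All 16 rotations (rotation i = S[i:]+S[:i]):
  rot[0] = buttertennessee$
  rot[1] = uttertennessee$b
  rot[2] = ttertennessee$bu
  rot[3] = tertennessee$but
  rot[4] = ertennessee$butt
  rot[5] = rtennessee$butte
  rot[6] = tennessee$butter
  rot[7] = ennessee$buttert
  rot[8] = nnessee$butterte
  rot[9] = nessee$butterten
  rot[10] = essee$buttertenn
  rot[11] = ssee$buttertenne
  rot[12] = see$buttertennes
  rot[13] = ee$buttertenness
  rot[14] = e$buttertennesse
  rot[15] = $buttertennessee
Sorted (with $ < everything):
  sorted[0] = $buttertennessee  (last char: 'e')
  sorted[1] = buttertennessee$  (last char: '$')
  sorted[2] = e$buttertennesse  (last char: 'e')
  sorted[3] = ee$buttertenness  (last char: 's')
  sorted[4] = ennessee$buttert  (last char: 't')
  sorted[5] = ertennessee$butt  (last char: 't')
  sorted[6] = essee$buttertenn  (last char: 'n')
  sorted[7] = nessee$butterten  (last char: 'n')
  sorted[8] = nnessee$butterte  (last char: 'e')
  sorted[9] = rtennessee$butte  (last char: 'e')
  sorted[10] = see$buttertennes  (last char: 's')
  sorted[11] = ssee$buttertenne  (last char: 'e')
  sorted[12] = tennessee$butter  (last char: 'r')
  sorted[13] = tertennessee$but  (last char: 't')
  sorted[14] = ttertennessee$bu  (last char: 'u')
  sorted[15] = uttertennessee$b  (last char: 'b')
Last column: e$esttnneesertub
Original string S is at sorted index 1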